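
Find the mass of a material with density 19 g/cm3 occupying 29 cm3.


Using mass = density * volume
Density = 19 g/cm3
Volume = 29 cm3
Mass = 19 * 29
= 551 g

551


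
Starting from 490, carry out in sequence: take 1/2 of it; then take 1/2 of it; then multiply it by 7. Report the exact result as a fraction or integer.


Start with 490.
Step 1: Take 1/2: 490 * 1/2 = 245
Step 2: Take 1/2: 245 * 1/2 = 245/2
Step 3: Multiply by 7: 245/2 * 7 = 1715/2
Final result = 1715/2

1715/2


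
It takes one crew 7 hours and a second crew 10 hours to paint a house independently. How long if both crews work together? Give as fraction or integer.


Rate of A = 1/7 job per hour
Rate of B = 1/10 job per hour
Combined rate = 1/7 + 1/10
Find common denominator: (10 + 7)/(7*10) = 17/70
Combined rate = 17/70 job per hour
Time together = 1 / (17/70) = 70/17 hours

70/17


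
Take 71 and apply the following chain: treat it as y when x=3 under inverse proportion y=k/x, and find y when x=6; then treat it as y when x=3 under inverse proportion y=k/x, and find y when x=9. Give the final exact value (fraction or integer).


Start with 71.
Step 1: Inverse prop: k = (71)*3; new y = k/6 = 71*3/6 = 71/2
Step 2: Inverse prop: k = (71/2)*3; new y = k/9 = 71/2*3/9 = 71/6
Final result = 71/6

71/6


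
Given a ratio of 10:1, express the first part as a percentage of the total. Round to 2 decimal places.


Total parts = 10 + 1 = 11
First part fraction = 10/11
Percentage = (10/11) * 100
= 0.909091 * 100
= 90.91%

90.91


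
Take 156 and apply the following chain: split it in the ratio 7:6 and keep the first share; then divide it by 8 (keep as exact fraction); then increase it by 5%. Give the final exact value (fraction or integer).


Start with 156.
Step 1: Split 7:6, first share = 156 * 7/13 = 84
Step 2: Divide by 8: 84 / 8 = 21/2
Step 3: Increase by 5%: 21/2 * 105/100 = 441/40
Final result = 441/40

441/40


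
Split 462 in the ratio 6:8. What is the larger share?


Total parts = 6 + 8 = 14
Value per part = 462 / 14 = 33
First share = 6 * 33 = 198
Second share = 8 * 33 = 264
Larger share = 264

264


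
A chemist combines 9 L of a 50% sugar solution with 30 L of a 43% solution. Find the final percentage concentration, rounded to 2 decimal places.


Solute in mixture 1 = 50% of 9 L = 9*50/100 = 9/2 L
Solute in mixture 2 = 43% of 30 L = 30*43/100 = 129/10 L
Total solute = 9/2 + 129/10 = 87/5 L
Total volume = 9 + 30 = 39 L
Final concentration = 87/5/39 * 100 = 44.62%

44.62


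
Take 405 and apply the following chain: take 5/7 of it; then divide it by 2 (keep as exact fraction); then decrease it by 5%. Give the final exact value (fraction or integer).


Start with 405.
Step 1: Take 5/7: 405 * 5/7 = 2025/7
Step 2: Divide by 2: 2025/7 / 2 = 2025/14
Step 3: Decrease by 5%: 2025/14 * 95/100 = 7695/56
Final result = 7695/56

7695/56


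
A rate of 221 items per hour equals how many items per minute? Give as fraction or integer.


Converting from per hour to per minute
Rate = 221 items per hour
Divide by 60: 221/60
= 221/60 items per minute

221/60


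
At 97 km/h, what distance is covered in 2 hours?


Using distance = speed * time
Speed = 97 km/h
Time = 2 hours
Distance = 97 * 2
= 194 km

194


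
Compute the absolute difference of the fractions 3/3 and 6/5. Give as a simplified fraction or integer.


Simplify: 3/3 = 1 and 6/5 = 6/5
Find common denominator: LCD = 5
Convert: 5/5 and 6/5
Difference = |5 - 6|/5 = 1/5
Simplified = 1/5

1/5


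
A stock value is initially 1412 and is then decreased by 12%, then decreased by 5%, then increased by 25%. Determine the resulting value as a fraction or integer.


Start: 1412
Step 1: decrease by 12% => multiply by 88/100
  1412 * 88/100 = 31064/25
Step 2: decrease by 5% => multiply by 95/100
  31064/25 * 95/100 = 147554/125
Step 3: increase by 25% => multiply by 125/100
  147554/125 * 125/100 = 73777/50
Final value = 73777/50

73777/50


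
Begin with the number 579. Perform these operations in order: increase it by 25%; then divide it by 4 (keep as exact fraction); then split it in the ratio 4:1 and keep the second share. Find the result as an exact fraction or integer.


Start with 579.
Step 1: Increase by 25%: 579 * 125/100 = 2895/4
Step 2: Divide by 4: 2895/4 / 4 = 2895/16
Step 3: Split 4:1, second share = 2895/16 * 1/5 = 579/16
Final result = 579/16

579/16


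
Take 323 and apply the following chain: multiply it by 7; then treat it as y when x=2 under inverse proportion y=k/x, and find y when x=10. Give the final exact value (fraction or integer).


Start with 323.
Step 1: Multiply by 7: 323 * 7 = 2261
Step 2: Inverse prop: k = (2261)*2; new y = k/10 = 2261*2/10 = 2261/5
Final result = 2261/5

2261/5


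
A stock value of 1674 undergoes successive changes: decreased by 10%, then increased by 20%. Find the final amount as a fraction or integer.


Start: 1674
Step 1: decrease by 10% => multiply by 90/100
  1674 * 90/100 = 7533/5
Step 2: increase by 20% => multiply by 120/100
  7533/5 * 120/100 = 45198/25
Final value = 45198/25

45198/25


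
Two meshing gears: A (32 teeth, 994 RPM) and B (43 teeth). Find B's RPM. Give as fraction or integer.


Gear ratio: teeth_A * RPM_A = teeth_B * RPM_B
32 * 994 = 43 * RPM_B
31808 = 43 * RPM_B
RPM_B = 31808 / 43
RPM_B = 31808/43

31808/43


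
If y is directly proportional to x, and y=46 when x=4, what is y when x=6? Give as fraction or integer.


Direct proportion: y = kx
Find k: k = 46/4 = 23/2
Compute y at x=6: y = 23/2 * 6
y = 69

69


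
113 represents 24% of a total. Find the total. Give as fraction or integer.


Given: 113 is 24% of the whole
Set up: 113 = 24/100 * whole
whole = 113 * 100 / 24
whole = 11300 / 24
whole = 2825/6

2825/6


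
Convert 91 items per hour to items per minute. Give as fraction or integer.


Converting from per hour to per minute
Rate = 91 items per hour
Divide by 60: 91/60
= 91/60 items per minute

91/60


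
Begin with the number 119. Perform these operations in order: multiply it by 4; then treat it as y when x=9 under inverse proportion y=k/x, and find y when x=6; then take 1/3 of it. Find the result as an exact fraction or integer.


Start with 119.
Step 1: Multiply by 4: 119 * 4 = 476
Step 2: Inverse prop: k = (476)*9; new y = k/6 = 476*9/6 = 714
Step 3: Take 1/3: 714 * 1/3 = 238
Final result = 238

238


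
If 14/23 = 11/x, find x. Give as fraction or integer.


Setting up: 14/23 = 11/x
Cross multiply: 14 * x = 23 * 11
14x = 253
x = 253/14
x = 253/14

253/14


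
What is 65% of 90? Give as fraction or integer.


Compute 65% of 90
Convert percentage: 65% = 65/100
Multiply: 90 * 65/100
= 5850/100
= 117/2

117/2


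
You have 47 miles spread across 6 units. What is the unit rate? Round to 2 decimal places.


Total miles = 47
Number of units = 6
Unit rate = 47 / 6
= 7.83 miles per unit

7.83


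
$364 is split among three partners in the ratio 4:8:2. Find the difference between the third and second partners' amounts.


Total parts = 4 + 8 + 2 = 14
Value per part = 364 / 14 = 26
Shares: 4*26=104, 8*26=208, 2*26=52
Third share = 52, second share = 208
Difference = |52 - 208| = 156

156


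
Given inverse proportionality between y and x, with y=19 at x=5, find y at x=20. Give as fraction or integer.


Inverse proportion: y = k/x
Find k: k = 5 * 19 = 95
Compute y at x=20: y = 95/20
y = 19/4

19/4


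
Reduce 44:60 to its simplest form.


Find GCD(44, 60)
GCD = 4
Divide both by 4: 44/4 = 11, 60/4 = 15
Simplified ratio = 11:15

11:15


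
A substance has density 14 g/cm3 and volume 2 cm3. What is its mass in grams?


Using mass = density * volume
Density = 14 g/cm3
Volume = 2 cm3
Mass = 14 * 2
= 28 g

28


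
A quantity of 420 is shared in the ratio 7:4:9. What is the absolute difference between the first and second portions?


Total parts = 7 + 4 + 9 = 20
Value per part = 420 / 20 = 21
Shares: 7*21=147, 4*21=84, 9*21=189
First share = 147, second share = 84
Difference = |147 - 84| = 63

63


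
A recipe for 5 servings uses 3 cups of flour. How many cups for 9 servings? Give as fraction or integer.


Original: 3 cups for 5 servings
Target servings = 9
Scaling factor = 9/5
New amount = 3 * 9/5
= 27/5
= 27/5 cups

27/5


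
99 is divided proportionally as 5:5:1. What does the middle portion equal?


Ratio = 5:5:1
Total parts = 5 + 5 + 1 = 11
Value per part = 99 / 11 = 9
First share = 5 * 9 = 45
Middle share = 5 * 9 = 45
Third share = 1 * 9 = 9

45


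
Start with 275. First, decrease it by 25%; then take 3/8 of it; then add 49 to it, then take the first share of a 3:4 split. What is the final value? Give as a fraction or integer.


Start with 275.
Step 1: Decrease by 25%: 275 * 75/100 = 825/4
Step 2: Take 3/8: 825/4 * 3/8 = 2475/32
Step 3: Add 49: 2475/32+49=4043/32; split 3:4 first = 4043/32*3/7 = 12129/224
Final result = 12129/224

12129/224


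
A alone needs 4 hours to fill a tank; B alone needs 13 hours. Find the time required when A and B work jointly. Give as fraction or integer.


Rate of A = 1/4 job per hour
Rate of B = 1/13 job per hour
Combined rate = 1/4 + 1/13
Find common denominator: (13 + 4)/(4*13) = 17/52
Combined rate = 17/52 job per hour
Time together = 1 / (17/52) = 52/17 hours

52/17


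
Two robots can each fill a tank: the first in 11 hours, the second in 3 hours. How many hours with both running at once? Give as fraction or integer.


Rate of A = 1/11 job per hour
Rate of B = 1/3 job per hour
Combined rate = 1/11 + 1/3
Find common denominator: (3 + 11)/(11*3) = 14/33
Combined rate = 14/33 job per hour
Time together = 1 / (14/33) = 33/14 hours

33/14


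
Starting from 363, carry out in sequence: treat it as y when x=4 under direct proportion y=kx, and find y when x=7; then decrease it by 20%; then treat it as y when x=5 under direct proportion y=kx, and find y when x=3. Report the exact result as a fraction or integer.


Start with 363.
Step 1: Direct prop: k = (363)/4; new y = k*7 = 363*7/4 = 2541/4
Step 2: Decrease by 20%: 2541/4 * 80/100 = 2541/5
Step 3: Direct prop: k = (2541/5)/5; new y = k*3 = 2541/5*3/5 = 7623/25
Final result = 7623/25

7623/25


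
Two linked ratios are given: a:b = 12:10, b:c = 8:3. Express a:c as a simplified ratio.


Given a:b = 12:10 and b:c = 8:3
Make b consistent. Multiply first ratio by 8: a:b = 96:80
Multiply second ratio by 10: b:c = 80:30
Now b = 80 in both, so a:b:c = 96:80:30
Therefore a:c = 96:30
Simplify by GCD: a:c = 16:5

16:5


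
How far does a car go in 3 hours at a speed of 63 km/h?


Using distance = speed * time
Speed = 63 km/h
Time = 3 hours
Distance = 63 * 3
= 189 km

189


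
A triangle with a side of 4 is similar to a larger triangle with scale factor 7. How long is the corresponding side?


Similar triangles have proportional sides
Scale factor = 7
Smaller side = 4
Corresponding larger side = 4 * 7
= 28

28


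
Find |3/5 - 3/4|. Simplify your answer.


Simplify: 3/5 = 3/5 and 3/4 = 3/4
Find common denominator: LCD = 20
Convert: 12/20 and 15/20
Difference = |12 - 15|/20 = 3/20
Simplified = 3/20

3/20


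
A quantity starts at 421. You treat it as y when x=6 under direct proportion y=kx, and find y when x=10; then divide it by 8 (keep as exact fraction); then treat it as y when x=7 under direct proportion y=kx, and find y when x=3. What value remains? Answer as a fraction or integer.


Start with 421.
Step 1: Direct prop: k = (421)/6; new y = k*10 = 421*10/6 = 2105/3
Step 2: Divide by 8: 2105/3 / 8 = 2105/24
Step 3: Direct prop: k = (2105/24)/7; new y = k*3 = 2105/24*3/7 = 2105/56
Final result = 2105/56

2105/56


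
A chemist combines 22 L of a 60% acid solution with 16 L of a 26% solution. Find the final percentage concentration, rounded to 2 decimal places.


Solute in mixture 1 = 60% of 22 L = 22*60/100 = 66/5 L
Solute in mixture 2 = 26% of 16 L = 16*26/100 = 104/25 L
Total solute = 66/5 + 104/25 = 434/25 L
Total volume = 22 + 16 = 38 L
Final concentration = 434/25/38 * 100 = 45.68%

45.68


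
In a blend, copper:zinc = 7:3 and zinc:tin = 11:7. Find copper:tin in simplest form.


Given a:b = 7:3 and b:c = 11:7
Make b consistent. Multiply first ratio by 11: a:b = 77:33
Multiply second ratio by 3: b:c = 33:21
Now b = 33 in both, so a:b:c = 77:33:21
Therefore a:c = 77:21
Simplify by GCD: a:c = 11:3

11:3


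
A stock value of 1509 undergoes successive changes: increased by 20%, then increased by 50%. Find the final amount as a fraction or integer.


Start: 1509
Step 1: increase by 20% => multiply by 120/100
  1509 * 120/100 = 9054/5
Step 2: increase by 50% => multiply by 150/100
  9054/5 * 150/100 = 13581/5
Final value = 13581/5

13581/5


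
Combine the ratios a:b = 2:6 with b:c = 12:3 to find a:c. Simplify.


Given a:b = 2:6 and b:c = 12:3
Make b consistent. Multiply first ratio by 12: a:b = 24:72
Multiply second ratio by 6: b:c = 72:18
Now b = 72 in both, so a:b:c = 24:72:18
Therefore a:c = 24:18
Simplify by GCD: a:c = 4:3

4:3


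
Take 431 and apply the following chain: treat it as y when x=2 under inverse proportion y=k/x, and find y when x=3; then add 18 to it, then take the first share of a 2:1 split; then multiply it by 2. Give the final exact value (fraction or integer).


Start with 431.
Step 1: Inverse prop: k = (431)*2; new y = k/3 = 431*2/3 = 862/3
Step 2: Add 18: 862/3+18=916/3; split 2:1 first = 916/3*2/3 = 1832/9
Step 3: Multiply by 2: 1832/9 * 2 = 3664/9
Final result = 3664/9

3664/9


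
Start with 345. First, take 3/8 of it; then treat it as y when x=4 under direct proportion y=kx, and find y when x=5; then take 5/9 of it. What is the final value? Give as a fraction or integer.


Start with 345.
Step 1: Take 3/8: 345 * 3/8 = 1035/8
Step 2: Direct prop: k = (1035/8)/4; new y = k*5 = 1035/8*5/4 = 5175/32
Step 3: Take 5/9: 5175/32 * 5/9 = 2875/32
Final result = 2875/32

2875/32


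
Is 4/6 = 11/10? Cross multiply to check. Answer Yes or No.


Cross multiply to check 4/6 = 11/10
Left cross product: 4 * 10 = 40
Right cross product: 6 * 11 = 66
40 != 66
Not equal, so proportions differ => No

No


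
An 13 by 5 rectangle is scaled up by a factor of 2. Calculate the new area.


Original dimensions: 13 x 5
Enlargement factor = 2
New width = 13 * 2 = 26
New height = 5 * 2 = 10
New area = 26 * 10 = 260

260


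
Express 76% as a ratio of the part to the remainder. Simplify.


Part = 76%, Remainder = 24%
Ratio = 76:24
GCD(76, 24) = 4
Simplify: 19:6 = 19:6

19:6


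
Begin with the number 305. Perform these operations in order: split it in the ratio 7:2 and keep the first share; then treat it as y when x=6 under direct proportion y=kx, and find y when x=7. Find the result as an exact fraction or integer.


Start with 305.
Step 1: Split 7:2, first share = 305 * 7/9 = 2135/9
Step 2: Direct prop: k = (2135/9)/6; new y = k*7 = 2135/9*7/6 = 14945/54
Final result = 14945/54

14945/54


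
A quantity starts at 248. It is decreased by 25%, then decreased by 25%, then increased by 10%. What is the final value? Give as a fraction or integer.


Start: 248
Step 1: decrease by 25% => multiply by 75/100
  248 * 75/100 = 186
Step 2: decrease by 25% => multiply by 75/100
  186 * 75/100 = 279/2
Step 3: increase by 10% => multiply by 110/100
  279/2 * 110/100 = 3069/20
Final value = 3069/20

3069/20


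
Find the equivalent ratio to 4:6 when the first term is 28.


Original ratio: 4:6
First term target: 28
Scale factor = 28 / 4 = 7
Multiply second term: 6 * 7 = 42
Equivalent ratio = 28:42

28:42


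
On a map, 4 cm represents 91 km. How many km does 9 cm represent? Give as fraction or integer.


Map scale: 4 cm = 91 km
Measured distance on map = 9 cm
Set up proportion: 9 * 91 / 4
= 819 / 4
= 819/4 km

819/4


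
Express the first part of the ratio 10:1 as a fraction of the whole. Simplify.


Total parts = 10 + 1 = 11
First part fraction = 10/11
Simplify: 10/11 = 10/11

10/11


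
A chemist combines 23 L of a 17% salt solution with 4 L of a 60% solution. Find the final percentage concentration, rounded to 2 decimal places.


Solute in mixture 1 = 17% of 23 L = 23*17/100 = 391/100 L
Solute in mixture 2 = 60% of 4 L = 4*60/100 = 12/5 L
Total solute = 391/100 + 12/5 = 631/100 L
Total volume = 23 + 4 = 27 L
Final concentration = 631/100/27 * 100 = 23.37%

23.37


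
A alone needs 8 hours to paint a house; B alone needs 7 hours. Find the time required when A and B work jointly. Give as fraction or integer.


Rate of A = 1/8 job per hour
Rate of B = 1/7 job per hour
Combined rate = 1/8 + 1/7
Find common denominator: (7 + 8)/(8*7) = 15/56
Combined rate = 15/56 job per hour
Time together = 1 / (15/56) = 56/15 hours

56/15


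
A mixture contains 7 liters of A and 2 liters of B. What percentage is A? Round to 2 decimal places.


Volume of A = 7 L
Volume of B = 2 L
Total volume = 7 + 2 = 9 L
Percentage of A = (7/9) * 100
= 77.78%

77.78


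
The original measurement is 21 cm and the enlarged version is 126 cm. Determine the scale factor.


Original length = 21 cm
Scaled length = 126 cm
Scale factor = 126 / 21
= 6

6


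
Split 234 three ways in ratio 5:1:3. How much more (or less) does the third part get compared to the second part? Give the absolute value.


Total parts = 5 + 1 + 3 = 9
Value per part = 234 / 9 = 26
Shares: 5*26=130, 1*26=26, 3*26=78
Third share = 78, second share = 26
Difference = |78 - 26| = 52

52


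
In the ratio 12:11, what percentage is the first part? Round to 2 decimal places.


Total parts = 12 + 11 = 23
First part fraction = 12/23
Percentage = (12/23) * 100
= 0.521739 * 100
= 52.17%

52.17


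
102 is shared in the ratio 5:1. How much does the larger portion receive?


Total parts = 5 + 1 = 6
Value per part = 102 / 6 = 17
First share = 5 * 17 = 85
Second share = 1 * 17 = 17
Larger share = 85

85


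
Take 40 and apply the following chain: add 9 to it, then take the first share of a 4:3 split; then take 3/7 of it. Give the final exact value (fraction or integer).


Start with 40.
Step 1: Add 9: 40+9=49; split 4:3 first = 49*4/7 = 28
Step 2: Take 3/7: 28 * 3/7 = 12
Final result = 12

12


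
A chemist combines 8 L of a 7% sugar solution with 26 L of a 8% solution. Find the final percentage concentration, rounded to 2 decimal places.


Solute in mixture 1 = 7% of 8 L = 8*7/100 = 14/25 L
Solute in mixture 2 = 8% of 26 L = 26*8/100 = 52/25 L
Total solute = 14/25 + 52/25 = 66/25 L
Total volume = 8 + 26 = 34 L
Final concentration = 66/25/34 * 100 = 7.76%

7.76


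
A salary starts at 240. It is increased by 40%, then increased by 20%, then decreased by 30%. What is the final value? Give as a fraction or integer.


Start: 240
Step 1: increase by 40% => multiply by 140/100
  240 * 140/100 = 336
Step 2: increase by 20% => multiply by 120/100
  336 * 120/100 = 2016/5
Step 3: decrease by 30% => multiply by 70/100
  2016/5 * 70/100 = 7056/25
Final value = 7056/25

7056/25


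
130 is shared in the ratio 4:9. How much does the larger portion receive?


Total parts = 4 + 9 = 13
Value per part = 130 / 13 = 10
First share = 4 * 10 = 40
Second share = 9 * 10 = 90
Larger share = 90

90


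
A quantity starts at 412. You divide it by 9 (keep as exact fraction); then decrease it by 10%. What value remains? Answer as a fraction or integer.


Start with 412.
Step 1: Divide by 9: 412 / 9 = 412/9
Step 2: Decrease by 10%: 412/9 * 90/100 = 206/5
Final result = 206/5

206/5


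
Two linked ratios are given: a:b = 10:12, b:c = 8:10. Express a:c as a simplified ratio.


Given a:b = 10:12 and b:c = 8:10
Make b consistent. Multiply first ratio by 8: a:b = 80:96
Multiply second ratio by 12: b:c = 96:120
Now b = 96 in both, so a:b:c = 80:96:120
Therefore a:c = 80:120
Simplify by GCD: a:c = 2:3

2:3


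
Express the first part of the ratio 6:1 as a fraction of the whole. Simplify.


Total parts = 6 + 1 = 7
First part fraction = 6/7
Simplify: 6/7 = 6/7

6/7


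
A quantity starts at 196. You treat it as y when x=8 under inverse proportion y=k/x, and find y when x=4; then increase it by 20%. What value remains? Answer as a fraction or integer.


Start with 196.
Step 1: Inverse prop: k = (196)*8; new y = k/4 = 196*8/4 = 392
Step 2: Increase by 20%: 392 * 120/100 = 2352/5
Final result = 2352/5

2352/5


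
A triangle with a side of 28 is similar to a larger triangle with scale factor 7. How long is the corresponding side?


Similar triangles have proportional sides
Scale factor = 7
Smaller side = 28
Corresponding larger side = 28 * 7
= 196

196


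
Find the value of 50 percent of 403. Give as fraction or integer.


Compute 50% of 403
Convert percentage: 50% = 50/100
Multiply: 403 * 50/100
= 20150/100
= 403/2

403/2


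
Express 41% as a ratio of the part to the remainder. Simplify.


Part = 41%, Remainder = 59%
Ratio = 41:59
GCD(41, 59) = 1
Simplify: 41:59 = 41:59

41:59


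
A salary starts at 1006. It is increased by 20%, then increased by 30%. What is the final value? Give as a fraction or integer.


Start: 1006
Step 1: increase by 20% => multiply by 120/100
  1006 * 120/100 = 6036/5
Step 2: increase by 30% => multiply by 130/100
  6036/5 * 130/100 = 39234/25
Final value = 39234/25

39234/25


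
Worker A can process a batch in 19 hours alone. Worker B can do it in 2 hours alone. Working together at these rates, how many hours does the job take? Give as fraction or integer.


Rate of A = 1/19 job per hour
Rate of B = 1/2 job per hour
Combined rate = 1/19 + 1/2
Find common denominator: (2 + 19)/(19*2) = 21/38
Combined rate = 21/38 job per hour
Time together = 1 / (21/38) = 38/21 hours

38/21


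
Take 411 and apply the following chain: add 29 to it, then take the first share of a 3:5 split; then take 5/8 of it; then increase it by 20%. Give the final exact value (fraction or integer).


Start with 411.
Step 1: Add 29: 411+29=440; split 3:5 first = 440*3/8 = 165
Step 2: Take 5/8: 165 * 5/8 = 825/8
Step 3: Increase by 20%: 825/8 * 120/100 = 495/4
Final result = 495/4

495/4


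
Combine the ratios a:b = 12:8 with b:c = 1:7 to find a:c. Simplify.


Given a:b = 12:8 and b:c = 1:7
Make b consistent. Multiply first ratio by 1: a:b = 12:8
Multiply second ratio by 8: b:c = 8:56
Now b = 8 in both, so a:b:c = 12:8:56
Therefore a:c = 12:56
Simplify by GCD: a:c = 3:14

3:14


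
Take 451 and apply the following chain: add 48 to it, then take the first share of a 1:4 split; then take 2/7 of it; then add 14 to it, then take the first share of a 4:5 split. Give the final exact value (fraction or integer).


Start with 451.
Step 1: Add 48: 451+48=499; split 1:4 first = 499*1/5 = 499/5
Step 2: Take 2/7: 499/5 * 2/7 = 998/35
Step 3: Add 14: 998/35+14=1488/35; split 4:5 first = 1488/35*4/9 = 1984/105
Final result = 1984/105

1984/105


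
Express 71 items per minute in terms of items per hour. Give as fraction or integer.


Converting from per minute to per hour
Rate = 71 items per minute
Multiply by 60: 71 * 60
= 4260 items per hour

4260


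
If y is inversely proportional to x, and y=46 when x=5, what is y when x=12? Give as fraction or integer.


Inverse proportion: y = k/x
Find k: k = 5 * 46 = 230
Compute y at x=12: y = 230/12
y = 115/6

115/6


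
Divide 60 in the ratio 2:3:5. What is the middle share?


Ratio = 2:3:5
Total parts = 2 + 3 + 5 = 10
Value per part = 60 / 10 = 6
First share = 2 * 6 = 12
Middle share = 3 * 6 = 18
Third share = 5 * 6 = 30

18


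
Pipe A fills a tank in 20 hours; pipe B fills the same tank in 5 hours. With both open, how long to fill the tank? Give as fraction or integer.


Rate of A = 1/20 job per hour
Rate of B = 1/5 job per hour
Combined rate = 1/20 + 1/5
Find common denominator: (5 + 20)/(20*5) = 25/100
Combined rate = 1/4 job per hour
Time together = 1 / (1/4) = 4 hours

4


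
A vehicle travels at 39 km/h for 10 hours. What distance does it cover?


Using distance = speed * time
Speed = 39 km/h
Time = 10 hours
Distance = 39 * 10
= 390 km

390


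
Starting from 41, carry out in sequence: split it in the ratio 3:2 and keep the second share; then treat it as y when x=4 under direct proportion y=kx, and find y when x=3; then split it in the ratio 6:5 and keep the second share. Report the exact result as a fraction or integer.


Start with 41.
Step 1: Split 3:2, second share = 41 * 2/5 = 82/5
Step 2: Direct prop: k = (82/5)/4; new y = k*3 = 82/5*3/4 = 123/10
Step 3: Split 6:5, second share = 123/10 * 5/11 = 123/22
Final result = 123/22

123/22


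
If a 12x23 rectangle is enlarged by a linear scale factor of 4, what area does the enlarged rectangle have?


Original dimensions: 12 x 23
Enlargement factor = 4
New width = 12 * 4 = 48
New height = 23 * 4 = 92
New area = 48 * 92 = 4416

4416


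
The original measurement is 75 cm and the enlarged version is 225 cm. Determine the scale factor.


Original length = 75 cm
Scaled length = 225 cm
Scale factor = 225 / 75
= 3

3


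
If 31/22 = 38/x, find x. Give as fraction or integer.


Setting up: 31/22 = 38/x
Cross multiply: 31 * x = 22 * 38
31x = 836
x = 836/31
x = 836/31

836/31


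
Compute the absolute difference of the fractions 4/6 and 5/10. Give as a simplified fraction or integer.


Simplify: 4/6 = 2/3 and 5/10 = 1/2
Find common denominator: LCD = 6
Convert: 4/6 and 3/6
Difference = |4 - 3|/6 = 1/6
Simplified = 1/6

1/6


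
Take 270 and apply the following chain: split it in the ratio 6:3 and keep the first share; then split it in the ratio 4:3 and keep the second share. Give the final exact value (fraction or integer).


Start with 270.
Step 1: Split 6:3, first share = 270 * 6/9 = 180
Step 2: Split 4:3, second share = 180 * 3/7 = 540/7
Final result = 540/7

540/7


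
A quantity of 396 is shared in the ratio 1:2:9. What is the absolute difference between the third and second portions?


Total parts = 1 + 2 + 9 = 12
Value per part = 396 / 12 = 33
Shares: 1*33=33, 2*33=66, 9*33=297
Third share = 297, second share = 66
Difference = |297 - 66| = 231

231


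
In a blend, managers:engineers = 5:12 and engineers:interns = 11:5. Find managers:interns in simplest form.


Given a:b = 5:12 and b:c = 11:5
Make b consistent. Multiply first ratio by 11: a:b = 55:132
Multiply second ratio by 12: b:c = 132:60
Now b = 132 in both, so a:b:c = 55:132:60
Therefore a:c = 55:60
Simplify by GCD: a:c = 11:12

11:12


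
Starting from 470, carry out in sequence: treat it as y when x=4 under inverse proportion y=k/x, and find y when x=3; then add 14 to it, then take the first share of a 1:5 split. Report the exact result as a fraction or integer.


Start with 470.
Step 1: Inverse prop: k = (470)*4; new y = k/3 = 470*4/3 = 1880/3
Step 2: Add 14: 1880/3+14=1922/3; split 1:5 first = 1922/3*1/6 = 961/9
Final result = 961/9

961/9


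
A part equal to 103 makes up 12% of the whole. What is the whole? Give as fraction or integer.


Given: 103 is 12% of the whole
Set up: 103 = 12/100 * whole
whole = 103 * 100 / 12
whole = 10300 / 12
whole = 2575/3

2575/3


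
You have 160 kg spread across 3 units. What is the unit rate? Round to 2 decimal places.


Total kg = 160
Number of units = 3
Unit rate = 160 / 3
= 53.33 kg per unit

53.33


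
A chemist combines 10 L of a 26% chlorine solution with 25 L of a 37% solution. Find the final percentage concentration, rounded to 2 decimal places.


Solute in mixture 1 = 26% of 10 L = 10*26/100 = 13/5 L
Solute in mixture 2 = 37% of 25 L = 25*37/100 = 37/4 L
Total solute = 13/5 + 37/4 = 237/20 L
Total volume = 10 + 25 = 35 L
Final concentration = 237/20/35 * 100 = 33.86%

33.86


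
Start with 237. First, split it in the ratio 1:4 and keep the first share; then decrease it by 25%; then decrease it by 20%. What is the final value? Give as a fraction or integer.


Start with 237.
Step 1: Split 1:4, first share = 237 * 1/5 = 237/5
Step 2: Decrease by 25%: 237/5 * 75/100 = 711/20
Step 3: Decrease by 20%: 711/20 * 80/100 = 711/25
Final result = 711/25

711/25


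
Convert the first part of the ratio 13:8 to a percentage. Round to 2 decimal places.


Total parts = 13 + 8 = 21
First part fraction = 13/21
Percentage = (13/21) * 100
= 0.619048 * 100
= 61.90%

61.90


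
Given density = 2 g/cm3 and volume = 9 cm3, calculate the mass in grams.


Using mass = density * volume
Density = 2 g/cm3
Volume = 9 cm3
Mass = 2 * 9
= 18 g

18


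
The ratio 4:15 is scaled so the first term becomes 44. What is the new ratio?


Original ratio: 4:15
First term target: 44
Scale factor = 44 / 4 = 11
Multiply second term: 15 * 11 = 165
Equivalent ratio = 44:165

44:165


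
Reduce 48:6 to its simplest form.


Find GCD(48, 6)
GCD = 6
Divide both by 6: 48/6 = 8, 6/6 = 1
Simplified ratio = 8:1

8:1


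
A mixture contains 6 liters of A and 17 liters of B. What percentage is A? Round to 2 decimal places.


Volume of A = 6 L
Volume of B = 17 L
Total volume = 6 + 17 = 23 L
Percentage of A = (6/23) * 100
= 26.09%

26.09


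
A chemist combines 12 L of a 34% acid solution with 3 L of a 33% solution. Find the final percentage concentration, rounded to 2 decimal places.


Solute in mixture 1 = 34% of 12 L = 12*34/100 = 102/25 L
Solute in mixture 2 = 33% of 3 L = 3*33/100 = 99/100 L
Total solute = 102/25 + 99/100 = 507/100 L
Total volume = 12 + 3 = 15 L
Final concentration = 507/100/15 * 100 = 33.80%

33.80


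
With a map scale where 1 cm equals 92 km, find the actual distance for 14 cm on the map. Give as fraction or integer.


Map scale: 1 cm = 92 km
Measured distance on map = 14 cm
Set up proportion: 14 * 92 / 1
= 1288 / 1
= 1288 km

1288


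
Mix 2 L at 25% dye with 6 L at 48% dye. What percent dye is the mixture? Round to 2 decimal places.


Solute in mixture 1 = 25% of 2 L = 2*25/100 = 1/2 L
Solute in mixture 2 = 48% of 6 L = 6*48/100 = 72/25 L
Total solute = 1/2 + 72/25 = 169/50 L
Total volume = 2 + 6 = 8 L
Final concentration = 169/50/8 * 100 = 42.25%

42.25


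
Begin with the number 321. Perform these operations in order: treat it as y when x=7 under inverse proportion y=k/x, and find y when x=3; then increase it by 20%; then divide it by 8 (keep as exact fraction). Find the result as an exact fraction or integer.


Start with 321.
Step 1: Inverse prop: k = (321)*7; new y = k/3 = 321*7/3 = 749
Step 2: Increase by 20%: 749 * 120/100 = 4494/5
Step 3: Divide by 8: 4494/5 / 8 = 2247/20
Final result = 2247/20

2247/20


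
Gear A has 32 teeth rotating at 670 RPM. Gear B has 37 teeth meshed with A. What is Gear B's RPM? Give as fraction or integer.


Gear ratio: teeth_A * RPM_A = teeth_B * RPM_B
32 * 670 = 37 * RPM_B
21440 = 37 * RPM_B
RPM_B = 21440 / 37
RPM_B = 21440/37

21440/37


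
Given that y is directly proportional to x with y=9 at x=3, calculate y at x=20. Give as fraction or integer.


Direct proportion: y = kx
Find k: k = 9/3 = 3
Compute y at x=20: y = 3 * 20
y = 60

60


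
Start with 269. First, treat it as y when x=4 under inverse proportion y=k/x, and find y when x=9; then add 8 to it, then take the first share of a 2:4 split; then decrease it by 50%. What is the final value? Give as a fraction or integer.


Start with 269.
Step 1: Inverse prop: k = (269)*4; new y = k/9 = 269*4/9 = 1076/9
Step 2: Add 8: 1076/9+8=1148/9; split 2:4 first = 1148/9*2/6 = 1148/27
Step 3: Decrease by 50%: 1148/27 * 50/100 = 574/27
Final result = 574/27

574/27


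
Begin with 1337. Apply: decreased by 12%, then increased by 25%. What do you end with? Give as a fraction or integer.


Start: 1337
Step 1: decrease by 12% => multiply by 88/100
  1337 * 88/100 = 29414/25
Step 2: increase by 25% => multiply by 125/100
  29414/25 * 125/100 = 14707/10
Final value = 14707/10

14707/10


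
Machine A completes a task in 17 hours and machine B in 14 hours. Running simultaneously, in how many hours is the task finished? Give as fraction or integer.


Rate of A = 1/17 job per hour
Rate of B = 1/14 job per hour
Combined rate = 1/17 + 1/14
Find common denominator: (14 + 17)/(17*14) = 31/238
Combined rate = 31/238 job per hour
Time together = 1 / (31/238) = 238/31 hours

238/31


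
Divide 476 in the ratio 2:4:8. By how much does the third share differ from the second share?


Total parts = 2 + 4 + 8 = 14
Value per part = 476 / 14 = 34
Shares: 2*34=68, 4*34=136, 8*34=272
Third share = 272, second share = 136
Difference = |272 - 136| = 136

136


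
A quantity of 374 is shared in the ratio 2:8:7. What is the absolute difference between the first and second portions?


Total parts = 2 + 8 + 7 = 17
Value per part = 374 / 17 = 22
Shares: 2*22=44, 8*22=176, 7*22=154
First share = 44, second share = 176
Difference = |44 - 176| = 132

132


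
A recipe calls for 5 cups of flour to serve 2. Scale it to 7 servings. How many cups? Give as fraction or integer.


Original: 5 cups for 2 servings
Target servings = 7
Scaling factor = 7/2
New amount = 5 * 7/2
= 35/2
= 35/2 cups

35/2


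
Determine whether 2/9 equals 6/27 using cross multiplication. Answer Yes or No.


Cross multiply to check 2/9 = 6/27
Left cross product: 2 * 27 = 54
Right cross product: 9 * 6 = 54
54 = 54
Equal, so proportions match => Yes

Yes


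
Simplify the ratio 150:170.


Find GCD(150, 170)
GCD = 10
Divide both by 10: 150/10 = 15, 170/10 = 17
Simplified ratio = 15:17

15:17


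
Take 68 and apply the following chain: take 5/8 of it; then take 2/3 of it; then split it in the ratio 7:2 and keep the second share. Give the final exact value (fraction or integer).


Start with 68.
Step 1: Take 5/8: 68 * 5/8 = 85/2
Step 2: Take 2/3: 85/2 * 2/3 = 85/3
Step 3: Split 7:2, second share = 85/3 * 2/9 = 170/27
Final result = 170/27

170/27


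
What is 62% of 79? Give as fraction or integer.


Compute 62% of 79
Convert percentage: 62% = 62/100
Multiply: 79 * 62/100
= 4898/100
= 2449/50

2449/50


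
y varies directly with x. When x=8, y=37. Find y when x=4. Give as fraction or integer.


Direct proportion: y = kx
Find k: k = 37/8 = 37/8
Compute y at x=4: y = 37/8 * 4
y = 37/2

37/2


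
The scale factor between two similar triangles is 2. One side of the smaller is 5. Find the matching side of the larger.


Similar triangles have proportional sides
Scale factor = 2
Smaller side = 5
Corresponding larger side = 5 * 2
= 10

10


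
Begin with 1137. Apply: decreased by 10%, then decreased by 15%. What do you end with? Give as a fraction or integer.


Start: 1137
Step 1: decrease by 10% => multiply by 90/100
  1137 * 90/100 = 10233/10
Step 2: decrease by 15% => multiply by 85/100
  10233/10 * 85/100 = 173961/200
Final value = 173961/200

173961/200


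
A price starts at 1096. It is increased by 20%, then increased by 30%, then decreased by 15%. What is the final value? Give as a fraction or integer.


Start: 1096
Step 1: increase by 20% => multiply by 120/100
  1096 * 120/100 = 6576/5
Step 2: increase by 30% => multiply by 130/100
  6576/5 * 130/100 = 42744/25
Step 3: decrease by 15% => multiply by 85/100
  42744/25 * 85/100 = 181662/125
Final value = 181662/125

181662/125


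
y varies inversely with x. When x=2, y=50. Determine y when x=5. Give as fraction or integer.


Inverse proportion: y = k/x
Find k: k = 2 * 50 = 100
Compute y at x=5: y = 100/5
y = 20

20


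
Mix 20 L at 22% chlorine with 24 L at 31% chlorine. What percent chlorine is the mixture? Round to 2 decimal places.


Solute in mixture 1 = 22% of 20 L = 20*22/100 = 22/5 L
Solute in mixture 2 = 31% of 24 L = 24*31/100 = 186/25 L
Total solute = 22/5 + 186/25 = 296/25 L
Total volume = 20 + 24 = 44 L
Final concentration = 296/25/44 * 100 = 26.91%

26.91


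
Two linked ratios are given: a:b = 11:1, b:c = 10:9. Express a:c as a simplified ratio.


Given a:b = 11:1 and b:c = 10:9
Make b consistent. Multiply first ratio by 10: a:b = 110:10
Multiply second ratio by 1: b:c = 10:9
Now b = 10 in both, so a:b:c = 110:10:9
Therefore a:c = 110:9
Simplify by GCD: a:c = 110:9

110:9


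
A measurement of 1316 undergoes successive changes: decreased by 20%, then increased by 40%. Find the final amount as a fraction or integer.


Start: 1316
Step 1: decrease by 20% => multiply by 80/100
  1316 * 80/100 = 5264/5
Step 2: increase by 40% => multiply by 140/100
  5264/5 * 140/100 = 36848/25
Final value = 36848/25

36848/25


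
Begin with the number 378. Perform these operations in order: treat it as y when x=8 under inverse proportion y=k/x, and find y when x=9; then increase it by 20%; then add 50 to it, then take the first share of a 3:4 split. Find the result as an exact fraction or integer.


Start with 378.
Step 1: Inverse prop: k = (378)*8; new y = k/9 = 378*8/9 = 336
Step 2: Increase by 20%: 336 * 120/100 = 2016/5
Step 3: Add 50: 2016/5+50=2266/5; split 3:4 first = 2266/5*3/7 = 6798/35
Final result = 6798/35

6798/35


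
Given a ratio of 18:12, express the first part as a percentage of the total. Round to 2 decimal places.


Total parts = 18 + 12 = 30
First part fraction = 18/30
Percentage = (18/30) * 100
= 0.6 * 100
= 60.00%

60.00


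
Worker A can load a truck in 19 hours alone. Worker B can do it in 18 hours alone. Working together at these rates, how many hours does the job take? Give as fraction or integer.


Rate of A = 1/19 job per hour
Rate of B = 1/18 job per hour
Combined rate = 1/19 + 1/18
Find common denominator: (18 + 19)/(19*18) = 37/342
Combined rate = 37/342 job per hour
Time together = 1 / (37/342) = 342/37 hours

342/37


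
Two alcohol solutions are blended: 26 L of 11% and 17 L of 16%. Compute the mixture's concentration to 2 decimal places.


Solute in mixture 1 = 11% of 26 L = 26*11/100 = 143/50 L
Solute in mixture 2 = 16% of 17 L = 17*16/100 = 68/25 L
Total solute = 143/50 + 68/25 = 279/50 L
Total volume = 26 + 17 = 43 L
Final concentration = 279/50/43 * 100 = 12.98%

12.98


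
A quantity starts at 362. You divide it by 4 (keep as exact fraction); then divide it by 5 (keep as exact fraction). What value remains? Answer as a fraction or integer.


Start with 362.
Step 1: Divide by 4: 362 / 4 = 181/2
Step 2: Divide by 5: 181/2 / 5 = 181/10
Final result = 181/10

181/10


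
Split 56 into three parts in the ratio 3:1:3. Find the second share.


Ratio = 3:1:3
Total parts = 3 + 1 + 3 = 7
Value per part = 56 / 7 = 8
First share = 3 * 8 = 24
Middle share = 1 * 8 = 8
Third share = 3 * 8 = 24

8


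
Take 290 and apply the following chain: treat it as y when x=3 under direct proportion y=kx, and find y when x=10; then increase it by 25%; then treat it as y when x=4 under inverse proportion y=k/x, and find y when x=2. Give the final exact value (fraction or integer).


Start with 290.
Step 1: Direct prop: k = (290)/3; new y = k*10 = 290*10/3 = 2900/3
Step 2: Increase by 25%: 2900/3 * 125/100 = 3625/3
Step 3: Inverse prop: k = (3625/3)*4; new y = k/2 = 3625/3*4/2 = 7250/3
Final result = 7250/3

7250/3


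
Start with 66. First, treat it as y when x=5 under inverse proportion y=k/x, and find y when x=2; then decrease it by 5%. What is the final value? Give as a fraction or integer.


Start with 66.
Step 1: Inverse prop: k = (66)*5; new y = k/2 = 66*5/2 = 165
Step 2: Decrease by 5%: 165 * 95/100 = 627/4
Final result = 627/4

627/4


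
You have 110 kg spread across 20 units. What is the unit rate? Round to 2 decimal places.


Total kg = 110
Number of units = 20
Unit rate = 110 / 20
= 5.50 kg per unit

5.50


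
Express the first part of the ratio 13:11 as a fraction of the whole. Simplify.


Total parts = 13 + 11 = 24
First part fraction = 13/24
Simplify: 13/24 = 13/24

13/24


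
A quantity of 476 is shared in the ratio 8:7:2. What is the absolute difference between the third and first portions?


Total parts = 8 + 7 + 2 = 17
Value per part = 476 / 17 = 28
Shares: 8*28=224, 7*28=196, 2*28=56
Third share = 56, first share = 224
Difference = |56 - 224| = 168

168
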